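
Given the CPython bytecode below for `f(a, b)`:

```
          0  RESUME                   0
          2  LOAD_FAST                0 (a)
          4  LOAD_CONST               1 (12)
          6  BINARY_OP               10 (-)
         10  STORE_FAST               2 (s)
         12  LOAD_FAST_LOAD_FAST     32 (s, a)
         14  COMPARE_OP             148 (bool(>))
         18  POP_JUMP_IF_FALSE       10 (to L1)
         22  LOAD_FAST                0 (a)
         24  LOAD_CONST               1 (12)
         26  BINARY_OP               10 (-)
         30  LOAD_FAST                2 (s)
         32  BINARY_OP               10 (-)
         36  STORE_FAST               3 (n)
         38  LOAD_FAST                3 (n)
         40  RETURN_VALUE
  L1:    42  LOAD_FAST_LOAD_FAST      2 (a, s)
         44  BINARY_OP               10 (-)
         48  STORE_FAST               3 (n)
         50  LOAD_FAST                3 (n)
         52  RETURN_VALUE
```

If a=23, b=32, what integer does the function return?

LOAD_FAST a → push 23. Stack: [23]
LOAD_CONST → push 12. Stack: [23, 12]
BINARY_OP - → 23 - 12 = 11. Stack: [11]
STORE_FAST s → s=11. Stack: []
LOAD_FAST_LOAD_FAST s,a → push 11,23. Stack: [11, 23]
COMPARE_OP bool(>) → 11 vs 23 = False. Stack: [False]
POP_JUMP_IF_FALSE → pop False; jump. Stack: []
LOAD_FAST_LOAD_FAST a,s → push 23,11. Stack: [23, 11]
BINARY_OP - → 23 - 11 = 12. Stack: [12]
STORE_FAST n → n=12. Stack: []
LOAD_FAST n → push 12. Stack: [12]
RETURN_VALUE → return 12.

12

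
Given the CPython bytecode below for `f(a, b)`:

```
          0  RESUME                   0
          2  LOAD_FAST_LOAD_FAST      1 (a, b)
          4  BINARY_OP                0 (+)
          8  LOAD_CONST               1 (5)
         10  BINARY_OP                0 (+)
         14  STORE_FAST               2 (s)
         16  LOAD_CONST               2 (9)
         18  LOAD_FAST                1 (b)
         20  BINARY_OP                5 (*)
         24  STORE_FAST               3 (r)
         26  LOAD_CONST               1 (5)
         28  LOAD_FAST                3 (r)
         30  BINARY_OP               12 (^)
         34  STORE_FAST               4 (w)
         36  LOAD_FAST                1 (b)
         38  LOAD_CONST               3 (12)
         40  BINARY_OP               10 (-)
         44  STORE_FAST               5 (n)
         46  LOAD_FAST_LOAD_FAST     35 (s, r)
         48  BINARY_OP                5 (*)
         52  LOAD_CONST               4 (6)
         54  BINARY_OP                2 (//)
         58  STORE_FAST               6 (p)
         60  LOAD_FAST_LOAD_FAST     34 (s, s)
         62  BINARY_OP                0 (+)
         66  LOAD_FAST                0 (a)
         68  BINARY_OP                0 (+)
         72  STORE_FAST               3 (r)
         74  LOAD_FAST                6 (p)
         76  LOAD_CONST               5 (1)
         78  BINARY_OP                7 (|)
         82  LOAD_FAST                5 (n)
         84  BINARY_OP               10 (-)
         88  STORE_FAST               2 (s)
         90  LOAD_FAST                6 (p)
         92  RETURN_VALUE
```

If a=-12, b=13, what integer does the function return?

117

LOAD_FAST_LOAD_FAST a,b → push -12,13. Stack: [-12, 13]
BINARY_OP + → -12 + 13 = 1. Stack: [1]
LOAD_CONST → push 5. Stack: [1, 5]
BINARY_OP + → 1 + 5 = 6. Stack: [6]
STORE_FAST s → s=6. Stack: []
LOAD_CONST → push 9. Stack: [9]
LOAD_FAST b → push 13. Stack: [9, 13]
BINARY_OP * → 9 * 13 = 117. Stack: [117]
STORE_FAST r → r=117. Stack: []
LOAD_CONST → push 5. Stack: [5]
LOAD_FAST r → push 117. Stack: [5, 117]
BINARY_OP ^ → 5 ^ 117 = 112. Stack: [112]
STORE_FAST w → w=112. Stack: []
LOAD_FAST b → push 13. Stack: [13]
LOAD_CONST → push 12. Stack: [13, 12]
BINARY_OP - → 13 - 12 = 1. Stack: [1]
STORE_FAST n → n=1. Stack: []
LOAD_FAST_LOAD_FAST s,r → push 6,117. Stack: [6, 117]
BINARY_OP * → 6 * 117 = 702. Stack: [702]
LOAD_CONST → push 6. Stack: [702, 6]
BINARY_OP // → 702 // 6 = 117. Stack: [117]
STORE_FAST p → p=117. Stack: []
LOAD_FAST_LOAD_FAST s,s → push 6,6. Stack: [6, 6]
BINARY_OP + → 6 + 6 = 12. Stack: [12]
LOAD_FAST a → push -12. Stack: [12, -12]
BINARY_OP + → 12 + -12 = 0. Stack: [0]
STORE_FAST r → r=0. Stack: []
LOAD_FAST p → push 117. Stack: [117]
LOAD_CONST → push 1. Stack: [117, 1]
BINARY_OP | → 117 | 1 = 117. Stack: [117]
LOAD_FAST n → push 1. Stack: [117, 1]
BINARY_OP - → 117 - 1 = 116. Stack: [116]
STORE_FAST s → s=116. Stack: []
LOAD_FAST p → push 117. Stack: [117]
RETURN_VALUE → return 117.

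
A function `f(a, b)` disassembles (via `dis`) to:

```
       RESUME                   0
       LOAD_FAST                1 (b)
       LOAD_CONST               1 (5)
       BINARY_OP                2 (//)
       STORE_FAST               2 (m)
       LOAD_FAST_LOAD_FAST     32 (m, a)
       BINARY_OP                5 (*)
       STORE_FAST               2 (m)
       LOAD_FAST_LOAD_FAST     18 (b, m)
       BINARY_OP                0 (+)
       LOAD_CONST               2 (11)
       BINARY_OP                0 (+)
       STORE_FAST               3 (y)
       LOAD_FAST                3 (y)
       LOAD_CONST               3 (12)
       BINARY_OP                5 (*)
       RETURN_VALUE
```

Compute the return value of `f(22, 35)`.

2400

LOAD_FAST b → push 35. Stack: [35]
LOAD_CONST → push 5. Stack: [35, 5]
BINARY_OP // → 35 // 5 = 7. Stack: [7]
STORE_FAST m → m=7. Stack: []
LOAD_FAST_LOAD_FAST m,a → push 7,22. Stack: [7, 22]
BINARY_OP * → 7 * 22 = 154. Stack: [154]
STORE_FAST m → m=154. Stack: []
LOAD_FAST_LOAD_FAST b,m → push 35,154. Stack: [35, 154]
BINARY_OP + → 35 + 154 = 189. Stack: [189]
LOAD_CONST → push 11. Stack: [189, 11]
BINARY_OP + → 189 + 11 = 200. Stack: [200]
STORE_FAST y → y=200. Stack: []
LOAD_FAST y → push 200. Stack: [200]
LOAD_CONST → push 12. Stack: [200, 12]
BINARY_OP * → 200 * 12 = 2400. Stack: [2400]
RETURN_VALUE → return 2400.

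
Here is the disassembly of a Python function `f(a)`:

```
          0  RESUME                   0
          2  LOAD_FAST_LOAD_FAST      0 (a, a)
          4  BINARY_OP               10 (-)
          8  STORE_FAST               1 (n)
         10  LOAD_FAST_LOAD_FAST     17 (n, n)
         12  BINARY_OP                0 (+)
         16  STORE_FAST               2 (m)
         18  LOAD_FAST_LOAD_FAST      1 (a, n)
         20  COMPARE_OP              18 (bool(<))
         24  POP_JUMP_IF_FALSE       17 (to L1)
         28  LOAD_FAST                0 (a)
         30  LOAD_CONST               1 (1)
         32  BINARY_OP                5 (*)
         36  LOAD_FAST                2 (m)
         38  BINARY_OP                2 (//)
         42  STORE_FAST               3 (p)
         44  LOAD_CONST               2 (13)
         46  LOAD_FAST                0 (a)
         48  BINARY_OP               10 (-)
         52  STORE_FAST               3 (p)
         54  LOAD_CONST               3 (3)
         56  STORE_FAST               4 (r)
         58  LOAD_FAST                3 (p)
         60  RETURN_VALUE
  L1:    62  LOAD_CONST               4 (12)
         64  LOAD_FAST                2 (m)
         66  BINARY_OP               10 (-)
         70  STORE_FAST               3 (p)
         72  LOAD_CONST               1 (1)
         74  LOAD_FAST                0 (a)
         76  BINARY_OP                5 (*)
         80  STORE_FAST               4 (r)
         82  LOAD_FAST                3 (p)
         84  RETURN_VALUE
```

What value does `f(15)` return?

12

LOAD_FAST_LOAD_FAST a,a → push 15,15. Stack: [15, 15]
BINARY_OP - → 15 - 15 = 0. Stack: [0]
STORE_FAST n → n=0. Stack: []
LOAD_FAST_LOAD_FAST n,n → push 0,0. Stack: [0, 0]
BINARY_OP + → 0 + 0 = 0. Stack: [0]
STORE_FAST m → m=0. Stack: []
LOAD_FAST_LOAD_FAST a,n → push 15,0. Stack: [15, 0]
COMPARE_OP bool(<) → 15 vs 0 = False. Stack: [False]
POP_JUMP_IF_FALSE → pop False; jump. Stack: []
LOAD_CONST → push 12. Stack: [12]
LOAD_FAST m → push 0. Stack: [12, 0]
BINARY_OP - → 12 - 0 = 12. Stack: [12]
STORE_FAST p → p=12. Stack: []
LOAD_CONST → push 1. Stack: [1]
LOAD_FAST a → push 15. Stack: [1, 15]
BINARY_OP * → 1 * 15 = 15. Stack: [15]
STORE_FAST r → r=15. Stack: []
LOAD_FAST p → push 12. Stack: [12]
RETURN_VALUE → return 12.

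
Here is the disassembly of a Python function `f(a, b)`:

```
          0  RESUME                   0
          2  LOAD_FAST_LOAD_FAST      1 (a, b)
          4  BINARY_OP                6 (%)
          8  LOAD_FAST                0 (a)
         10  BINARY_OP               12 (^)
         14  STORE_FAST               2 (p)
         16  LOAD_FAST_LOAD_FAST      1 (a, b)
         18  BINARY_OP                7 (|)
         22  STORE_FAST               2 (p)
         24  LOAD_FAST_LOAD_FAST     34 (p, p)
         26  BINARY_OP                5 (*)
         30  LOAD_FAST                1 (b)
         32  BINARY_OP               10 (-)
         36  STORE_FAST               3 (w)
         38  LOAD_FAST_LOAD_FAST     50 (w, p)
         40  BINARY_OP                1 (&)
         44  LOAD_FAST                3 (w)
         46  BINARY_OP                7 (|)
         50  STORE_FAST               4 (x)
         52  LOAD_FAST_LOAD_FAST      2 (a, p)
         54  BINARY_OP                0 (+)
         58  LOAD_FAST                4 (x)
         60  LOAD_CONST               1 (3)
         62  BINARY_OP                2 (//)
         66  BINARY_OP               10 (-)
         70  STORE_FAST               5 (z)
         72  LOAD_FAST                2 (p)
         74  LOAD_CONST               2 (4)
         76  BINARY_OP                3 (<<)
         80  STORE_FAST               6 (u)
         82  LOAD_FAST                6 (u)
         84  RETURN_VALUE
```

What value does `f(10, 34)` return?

672

LOAD_FAST_LOAD_FAST a,b → push 10,34. Stack: [10, 34]
BINARY_OP % → 10 % 34 = 10. Stack: [10]
LOAD_FAST a → push 10. Stack: [10, 10]
BINARY_OP ^ → 10 ^ 10 = 0. Stack: [0]
STORE_FAST p → p=0. Stack: []
LOAD_FAST_LOAD_FAST a,b → push 10,34. Stack: [10, 34]
BINARY_OP | → 10 | 34 = 42. Stack: [42]
STORE_FAST p → p=42. Stack: []
LOAD_FAST_LOAD_FAST p,p → push 42,42. Stack: [42, 42]
BINARY_OP * → 42 * 42 = 1764. Stack: [1764]
LOAD_FAST b → push 34. Stack: [1764, 34]
BINARY_OP - → 1764 - 34 = 1730. Stack: [1730]
STORE_FAST w → w=1730. Stack: []
LOAD_FAST_LOAD_FAST w,p → push 1730,42. Stack: [1730, 42]
BINARY_OP & → 1730 & 42 = 2. Stack: [2]
LOAD_FAST w → push 1730. Stack: [2, 1730]
BINARY_OP | → 2 | 1730 = 1730. Stack: [1730]
STORE_FAST x → x=1730. Stack: []
LOAD_FAST_LOAD_FAST a,p → push 10,42. Stack: [10, 42]
BINARY_OP + → 10 + 42 = 52. Stack: [52]
LOAD_FAST x → push 1730. Stack: [52, 1730]
LOAD_CONST → push 3. Stack: [52, 1730, 3]
BINARY_OP // → 1730 // 3 = 576. Stack: [52, 576]
BINARY_OP - → 52 - 576 = -524. Stack: [-524]
STORE_FAST z → z=-524. Stack: []
LOAD_FAST p → push 42. Stack: [42]
LOAD_CONST → push 4. Stack: [42, 4]
BINARY_OP << → 42 << 4 = 672. Stack: [672]
STORE_FAST u → u=672. Stack: []
LOAD_FAST u → push 672. Stack: [672]
RETURN_VALUE → return 672.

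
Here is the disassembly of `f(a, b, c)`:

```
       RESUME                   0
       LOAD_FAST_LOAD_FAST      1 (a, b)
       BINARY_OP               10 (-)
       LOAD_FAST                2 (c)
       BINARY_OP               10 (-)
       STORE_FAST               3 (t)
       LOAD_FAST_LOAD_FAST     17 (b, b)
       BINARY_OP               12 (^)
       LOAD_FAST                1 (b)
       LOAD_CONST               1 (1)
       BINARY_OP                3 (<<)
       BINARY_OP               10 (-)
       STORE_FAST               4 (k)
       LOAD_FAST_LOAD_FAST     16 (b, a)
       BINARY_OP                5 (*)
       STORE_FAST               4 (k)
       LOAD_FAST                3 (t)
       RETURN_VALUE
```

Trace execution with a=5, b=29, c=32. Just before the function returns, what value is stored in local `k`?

LOAD_FAST_LOAD_FAST a,b → push 5,29. Stack: [5, 29]
BINARY_OP - → 5 - 29 = -24. Stack: [-24]
LOAD_FAST c → push 32. Stack: [-24, 32]
BINARY_OP - → -24 - 32 = -56. Stack: [-56]
STORE_FAST t → t=-56. Stack: []
LOAD_FAST_LOAD_FAST b,b → push 29,29. Stack: [29, 29]
BINARY_OP ^ → 29 ^ 29 = 0. Stack: [0]
LOAD_FAST b → push 29. Stack: [0, 29]
LOAD_CONST → push 1. Stack: [0, 29, 1]
BINARY_OP << → 29 << 1 = 58. Stack: [0, 58]
BINARY_OP - → 0 - 58 = -58. Stack: [-58]
STORE_FAST k → k=-58. Stack: []
LOAD_FAST_LOAD_FAST b,a → push 29,5. Stack: [29, 5]
BINARY_OP * → 29 * 5 = 145. Stack: [145]
STORE_FAST k → k=145. Stack: []
LOAD_FAST t → push -56. Stack: [-56]
RETURN_VALUE → return -56.

145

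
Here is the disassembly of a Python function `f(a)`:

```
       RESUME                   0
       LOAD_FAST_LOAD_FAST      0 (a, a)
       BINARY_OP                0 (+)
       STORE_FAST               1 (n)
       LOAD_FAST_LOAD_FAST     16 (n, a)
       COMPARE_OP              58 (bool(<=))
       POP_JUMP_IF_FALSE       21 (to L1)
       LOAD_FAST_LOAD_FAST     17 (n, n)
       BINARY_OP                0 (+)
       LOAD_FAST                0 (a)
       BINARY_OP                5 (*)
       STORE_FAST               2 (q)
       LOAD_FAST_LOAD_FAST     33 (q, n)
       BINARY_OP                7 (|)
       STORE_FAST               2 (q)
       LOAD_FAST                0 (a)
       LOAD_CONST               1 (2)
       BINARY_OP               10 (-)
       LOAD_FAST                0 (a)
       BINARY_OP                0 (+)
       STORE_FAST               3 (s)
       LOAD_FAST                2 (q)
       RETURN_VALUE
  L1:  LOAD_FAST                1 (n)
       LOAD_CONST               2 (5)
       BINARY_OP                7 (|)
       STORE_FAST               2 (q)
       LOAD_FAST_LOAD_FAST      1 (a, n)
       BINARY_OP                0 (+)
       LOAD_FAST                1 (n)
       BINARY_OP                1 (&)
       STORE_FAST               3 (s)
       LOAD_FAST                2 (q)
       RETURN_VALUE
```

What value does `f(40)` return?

85

LOAD_FAST_LOAD_FAST a,a → push 40,40. Stack: [40, 40]
BINARY_OP + → 40 + 40 = 80. Stack: [80]
STORE_FAST n → n=80. Stack: []
LOAD_FAST_LOAD_FAST n,a → push 80,40. Stack: [80, 40]
COMPARE_OP bool(<=) → 80 vs 40 = False. Stack: [False]
POP_JUMP_IF_FALSE → pop False; jump. Stack: []
LOAD_FAST n → push 80. Stack: [80]
LOAD_CONST → push 5. Stack: [80, 5]
BINARY_OP | → 80 | 5 = 85. Stack: [85]
STORE_FAST q → q=85. Stack: []
LOAD_FAST_LOAD_FAST a,n → push 40,80. Stack: [40, 80]
BINARY_OP + → 40 + 80 = 120. Stack: [120]
LOAD_FAST n → push 80. Stack: [120, 80]
BINARY_OP & → 120 & 80 = 80. Stack: [80]
STORE_FAST s → s=80. Stack: []
LOAD_FAST q → push 85. Stack: [85]
RETURN_VALUE → return 85.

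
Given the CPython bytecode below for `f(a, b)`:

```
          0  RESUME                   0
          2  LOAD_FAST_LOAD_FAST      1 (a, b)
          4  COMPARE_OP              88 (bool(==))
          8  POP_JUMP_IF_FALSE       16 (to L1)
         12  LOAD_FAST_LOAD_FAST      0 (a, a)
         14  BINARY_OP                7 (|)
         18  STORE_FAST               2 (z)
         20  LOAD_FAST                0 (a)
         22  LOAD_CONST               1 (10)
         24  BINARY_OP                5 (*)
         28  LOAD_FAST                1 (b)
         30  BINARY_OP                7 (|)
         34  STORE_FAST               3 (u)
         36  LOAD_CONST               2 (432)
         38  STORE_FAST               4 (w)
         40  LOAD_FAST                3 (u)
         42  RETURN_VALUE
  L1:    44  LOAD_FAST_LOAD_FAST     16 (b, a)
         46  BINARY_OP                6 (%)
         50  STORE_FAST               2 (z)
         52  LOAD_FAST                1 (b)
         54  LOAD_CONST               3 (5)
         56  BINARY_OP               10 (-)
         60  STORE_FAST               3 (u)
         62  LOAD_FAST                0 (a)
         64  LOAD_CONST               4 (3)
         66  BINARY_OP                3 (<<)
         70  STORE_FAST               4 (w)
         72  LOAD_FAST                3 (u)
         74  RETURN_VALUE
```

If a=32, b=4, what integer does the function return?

-1

LOAD_FAST_LOAD_FAST a,b → push 32,4. Stack: [32, 4]
COMPARE_OP bool(==) → 32 vs 4 = False. Stack: [False]
POP_JUMP_IF_FALSE → pop False; jump. Stack: []
LOAD_FAST_LOAD_FAST b,a → push 4,32. Stack: [4, 32]
BINARY_OP % → 4 % 32 = 4. Stack: [4]
STORE_FAST z → z=4. Stack: []
LOAD_FAST b → push 4. Stack: [4]
LOAD_CONST → push 5. Stack: [4, 5]
BINARY_OP - → 4 - 5 = -1. Stack: [-1]
STORE_FAST u → u=-1. Stack: []
LOAD_FAST a → push 32. Stack: [32]
LOAD_CONST → push 3. Stack: [32, 3]
BINARY_OP << → 32 << 3 = 256. Stack: [256]
STORE_FAST w → w=256. Stack: []
LOAD_FAST u → push -1. Stack: [-1]
RETURN_VALUE → return -1.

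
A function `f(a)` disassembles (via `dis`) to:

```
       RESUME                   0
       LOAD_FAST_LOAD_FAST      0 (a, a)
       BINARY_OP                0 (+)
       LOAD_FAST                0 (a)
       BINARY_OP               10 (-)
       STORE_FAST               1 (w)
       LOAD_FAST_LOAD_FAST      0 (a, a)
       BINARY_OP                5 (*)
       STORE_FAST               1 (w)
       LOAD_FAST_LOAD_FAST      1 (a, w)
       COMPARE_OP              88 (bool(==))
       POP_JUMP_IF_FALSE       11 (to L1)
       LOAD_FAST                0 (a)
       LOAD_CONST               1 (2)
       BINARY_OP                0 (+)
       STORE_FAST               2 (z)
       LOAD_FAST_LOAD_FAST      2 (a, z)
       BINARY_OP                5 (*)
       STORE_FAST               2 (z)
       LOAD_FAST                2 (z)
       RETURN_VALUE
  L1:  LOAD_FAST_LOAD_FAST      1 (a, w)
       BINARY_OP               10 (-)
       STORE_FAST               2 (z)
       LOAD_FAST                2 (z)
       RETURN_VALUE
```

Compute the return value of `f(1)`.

LOAD_FAST_LOAD_FAST a,a → push 1,1. Stack: [1, 1]
BINARY_OP + → 1 + 1 = 2. Stack: [2]
LOAD_FAST a → push 1. Stack: [2, 1]
BINARY_OP - → 2 - 1 = 1. Stack: [1]
STORE_FAST w → w=1. Stack: []
LOAD_FAST_LOAD_FAST a,a → push 1,1. Stack: [1, 1]
BINARY_OP * → 1 * 1 = 1. Stack: [1]
STORE_FAST w → w=1. Stack: []
LOAD_FAST_LOAD_FAST a,w → push 1,1. Stack: [1, 1]
COMPARE_OP bool(==) → 1 vs 1 = True. Stack: [True]
POP_JUMP_IF_FALSE → pop True; no jump. Stack: []
LOAD_FAST a → push 1. Stack: [1]
LOAD_CONST → push 2. Stack: [1, 2]
BINARY_OP + → 1 + 2 = 3. Stack: [3]
STORE_FAST z → z=3. Stack: []
LOAD_FAST_LOAD_FAST a,z → push 1,3. Stack: [1, 3]
BINARY_OP * → 1 * 3 = 3. Stack: [3]
STORE_FAST z → z=3. Stack: []
LOAD_FAST z → push 3. Stack: [3]
RETURN_VALUE → return 3.

3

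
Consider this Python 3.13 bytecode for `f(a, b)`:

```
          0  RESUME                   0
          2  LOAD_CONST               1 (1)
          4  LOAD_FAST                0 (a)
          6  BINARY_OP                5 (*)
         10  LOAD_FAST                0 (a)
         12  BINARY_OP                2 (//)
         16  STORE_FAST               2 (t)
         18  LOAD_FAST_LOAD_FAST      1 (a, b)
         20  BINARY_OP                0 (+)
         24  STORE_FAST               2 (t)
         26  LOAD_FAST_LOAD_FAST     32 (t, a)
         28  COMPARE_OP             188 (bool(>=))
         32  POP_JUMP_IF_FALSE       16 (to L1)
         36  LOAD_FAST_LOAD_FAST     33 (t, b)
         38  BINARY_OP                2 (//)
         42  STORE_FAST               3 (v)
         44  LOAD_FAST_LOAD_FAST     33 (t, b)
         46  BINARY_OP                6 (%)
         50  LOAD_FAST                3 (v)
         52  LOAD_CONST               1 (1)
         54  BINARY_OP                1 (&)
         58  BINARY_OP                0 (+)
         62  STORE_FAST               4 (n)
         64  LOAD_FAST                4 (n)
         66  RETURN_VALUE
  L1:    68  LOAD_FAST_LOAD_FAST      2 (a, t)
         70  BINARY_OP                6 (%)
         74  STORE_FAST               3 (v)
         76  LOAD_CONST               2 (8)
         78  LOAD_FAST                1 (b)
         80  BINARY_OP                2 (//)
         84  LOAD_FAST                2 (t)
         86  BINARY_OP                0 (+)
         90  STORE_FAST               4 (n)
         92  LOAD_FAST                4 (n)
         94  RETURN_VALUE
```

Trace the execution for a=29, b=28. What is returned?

1

LOAD_CONST → push 1. Stack: [1]
LOAD_FAST a → push 29. Stack: [1, 29]
BINARY_OP * → 1 * 29 = 29. Stack: [29]
LOAD_FAST a → push 29. Stack: [29, 29]
BINARY_OP // → 29 // 29 = 1. Stack: [1]
STORE_FAST t → t=1. Stack: []
LOAD_FAST_LOAD_FAST a,b → push 29,28. Stack: [29, 28]
BINARY_OP + → 29 + 28 = 57. Stack: [57]
STORE_FAST t → t=57. Stack: []
LOAD_FAST_LOAD_FAST t,a → push 57,29. Stack: [57, 29]
COMPARE_OP bool(>=) → 57 vs 29 = True. Stack: [True]
POP_JUMP_IF_FALSE → pop True; no jump. Stack: []
LOAD_FAST_LOAD_FAST t,b → push 57,28. Stack: [57, 28]
BINARY_OP // → 57 // 28 = 2. Stack: [2]
STORE_FAST v → v=2. Stack: []
LOAD_FAST_LOAD_FAST t,b → push 57,28. Stack: [57, 28]
BINARY_OP % → 57 % 28 = 1. Stack: [1]
LOAD_FAST v → push 2. Stack: [1, 2]
LOAD_CONST → push 1. Stack: [1, 2, 1]
BINARY_OP & → 2 & 1 = 0. Stack: [1, 0]
BINARY_OP + → 1 + 0 = 1. Stack: [1]
STORE_FAST n → n=1. Stack: []
LOAD_FAST n → push 1. Stack: [1]
RETURN_VALUE → return 1.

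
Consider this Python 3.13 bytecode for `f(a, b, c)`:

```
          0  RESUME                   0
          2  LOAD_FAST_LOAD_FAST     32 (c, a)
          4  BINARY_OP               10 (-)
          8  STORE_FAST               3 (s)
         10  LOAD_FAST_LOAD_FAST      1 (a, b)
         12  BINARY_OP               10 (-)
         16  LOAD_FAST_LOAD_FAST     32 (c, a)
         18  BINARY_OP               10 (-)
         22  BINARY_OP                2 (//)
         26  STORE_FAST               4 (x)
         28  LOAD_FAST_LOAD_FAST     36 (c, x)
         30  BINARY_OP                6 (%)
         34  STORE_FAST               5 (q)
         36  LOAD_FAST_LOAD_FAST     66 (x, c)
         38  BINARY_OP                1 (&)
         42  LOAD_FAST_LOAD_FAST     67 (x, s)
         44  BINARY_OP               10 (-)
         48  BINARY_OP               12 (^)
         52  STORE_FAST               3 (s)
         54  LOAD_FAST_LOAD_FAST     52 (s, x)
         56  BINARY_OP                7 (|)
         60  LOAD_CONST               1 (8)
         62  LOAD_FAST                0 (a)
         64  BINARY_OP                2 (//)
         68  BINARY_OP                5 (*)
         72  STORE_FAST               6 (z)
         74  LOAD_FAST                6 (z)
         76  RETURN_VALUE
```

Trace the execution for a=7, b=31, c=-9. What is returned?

LOAD_FAST_LOAD_FAST c,a → push -9,7. Stack: [-9, 7]
BINARY_OP - → -9 - 7 = -16. Stack: [-16]
STORE_FAST s → s=-16. Stack: []
LOAD_FAST_LOAD_FAST a,b → push 7,31. Stack: [7, 31]
BINARY_OP - → 7 - 31 = -24. Stack: [-24]
LOAD_FAST_LOAD_FAST c,a → push -9,7. Stack: [-24, -9, 7]
BINARY_OP - → -9 - 7 = -16. Stack: [-24, -16]
BINARY_OP // → -24 // -16 = 1. Stack: [1]
STORE_FAST x → x=1. Stack: []
LOAD_FAST_LOAD_FAST c,x → push -9,1. Stack: [-9, 1]
BINARY_OP % → -9 % 1 = 0. Stack: [0]
STORE_FAST q → q=0. Stack: []
LOAD_FAST_LOAD_FAST x,c → push 1,-9. Stack: [1, -9]
BINARY_OP & → 1 & -9 = 1. Stack: [1]
LOAD_FAST_LOAD_FAST x,s → push 1,-16. Stack: [1, 1, -16]
BINARY_OP - → 1 - -16 = 17. Stack: [1, 17]
BINARY_OP ^ → 1 ^ 17 = 16. Stack: [16]
STORE_FAST s → s=16. Stack: []
LOAD_FAST_LOAD_FAST s,x → push 16,1. Stack: [16, 1]
BINARY_OP | → 16 | 1 = 17. Stack: [17]
LOAD_CONST → push 8. Stack: [17, 8]
LOAD_FAST a → push 7. Stack: [17, 8, 7]
BINARY_OP // → 8 // 7 = 1. Stack: [17, 1]
BINARY_OP * → 17 * 1 = 17. Stack: [17]
STORE_FAST z → z=17. Stack: []
LOAD_FAST z → push 17. Stack: [17]
RETURN_VALUE → return 17.

17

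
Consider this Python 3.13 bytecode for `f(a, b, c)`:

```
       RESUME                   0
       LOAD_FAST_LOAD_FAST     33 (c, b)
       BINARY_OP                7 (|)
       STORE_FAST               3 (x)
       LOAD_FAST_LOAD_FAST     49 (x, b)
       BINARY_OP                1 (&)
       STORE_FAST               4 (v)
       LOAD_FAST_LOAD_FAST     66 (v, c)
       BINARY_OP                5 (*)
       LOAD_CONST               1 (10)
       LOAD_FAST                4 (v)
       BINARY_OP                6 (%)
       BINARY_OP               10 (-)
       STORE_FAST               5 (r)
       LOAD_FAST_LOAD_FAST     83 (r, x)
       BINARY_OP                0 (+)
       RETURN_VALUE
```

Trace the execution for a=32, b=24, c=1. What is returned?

LOAD_FAST_LOAD_FAST c,b → push 1,24. Stack: [1, 24]
BINARY_OP | → 1 | 24 = 25. Stack: [25]
STORE_FAST x → x=25. Stack: []
LOAD_FAST_LOAD_FAST x,b → push 25,24. Stack: [25, 24]
BINARY_OP & → 25 & 24 = 24. Stack: [24]
STORE_FAST v → v=24. Stack: []
LOAD_FAST_LOAD_FAST v,c → push 24,1. Stack: [24, 1]
BINARY_OP * → 24 * 1 = 24. Stack: [24]
LOAD_CONST → push 10. Stack: [24, 10]
LOAD_FAST v → push 24. Stack: [24, 10, 24]
BINARY_OP % → 10 % 24 = 10. Stack: [24, 10]
BINARY_OP - → 24 - 10 = 14. Stack: [14]
STORE_FAST r → r=14. Stack: []
LOAD_FAST_LOAD_FAST r,x → push 14,25. Stack: [14, 25]
BINARY_OP + → 14 + 25 = 39. Stack: [39]
RETURN_VALUE → return 39.

39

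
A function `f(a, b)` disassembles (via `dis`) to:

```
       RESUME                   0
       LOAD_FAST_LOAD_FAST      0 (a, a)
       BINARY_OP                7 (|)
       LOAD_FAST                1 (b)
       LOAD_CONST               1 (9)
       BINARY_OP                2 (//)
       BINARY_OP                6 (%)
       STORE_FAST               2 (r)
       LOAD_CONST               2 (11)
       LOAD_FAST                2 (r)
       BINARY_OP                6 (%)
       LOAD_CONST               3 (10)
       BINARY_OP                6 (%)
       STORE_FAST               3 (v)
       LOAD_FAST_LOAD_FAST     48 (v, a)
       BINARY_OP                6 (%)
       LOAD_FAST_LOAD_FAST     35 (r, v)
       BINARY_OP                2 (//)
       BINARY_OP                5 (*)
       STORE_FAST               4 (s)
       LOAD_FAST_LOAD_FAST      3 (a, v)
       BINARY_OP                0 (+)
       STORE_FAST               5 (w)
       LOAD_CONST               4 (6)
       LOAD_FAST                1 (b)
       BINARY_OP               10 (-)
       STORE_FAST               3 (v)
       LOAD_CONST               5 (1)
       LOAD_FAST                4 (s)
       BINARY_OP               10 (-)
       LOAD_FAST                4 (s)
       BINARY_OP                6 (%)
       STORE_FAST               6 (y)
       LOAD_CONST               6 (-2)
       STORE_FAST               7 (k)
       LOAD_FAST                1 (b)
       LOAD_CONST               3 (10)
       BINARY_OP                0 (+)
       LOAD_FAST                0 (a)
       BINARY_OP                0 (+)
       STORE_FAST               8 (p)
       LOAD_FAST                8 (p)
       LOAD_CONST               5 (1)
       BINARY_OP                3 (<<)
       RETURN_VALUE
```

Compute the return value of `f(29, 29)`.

136

LOAD_FAST_LOAD_FAST a,a → push 29,29. Stack: [29, 29]
BINARY_OP | → 29 | 29 = 29. Stack: [29]
LOAD_FAST b → push 29. Stack: [29, 29]
LOAD_CONST → push 9. Stack: [29, 29, 9]
BINARY_OP // → 29 // 9 = 3. Stack: [29, 3]
BINARY_OP % → 29 % 3 = 2. Stack: [2]
STORE_FAST r → r=2. Stack: []
LOAD_CONST → push 11. Stack: [11]
LOAD_FAST r → push 2. Stack: [11, 2]
BINARY_OP % → 11 % 2 = 1. Stack: [1]
LOAD_CONST → push 10. Stack: [1, 10]
BINARY_OP % → 1 % 10 = 1. Stack: [1]
STORE_FAST v → v=1. Stack: []
LOAD_FAST_LOAD_FAST v,a → push 1,29. Stack: [1, 29]
BINARY_OP % → 1 % 29 = 1. Stack: [1]
LOAD_FAST_LOAD_FAST r,v → push 2,1. Stack: [1, 2, 1]
BINARY_OP // → 2 // 1 = 2. Stack: [1, 2]
BINARY_OP * → 1 * 2 = 2. Stack: [2]
STORE_FAST s → s=2. Stack: []
LOAD_FAST_LOAD_FAST a,v → push 29,1. Stack: [29, 1]
BINARY_OP + → 29 + 1 = 30. Stack: [30]
STORE_FAST w → w=30. Stack: []
LOAD_CONST → push 6. Stack: [6]
LOAD_FAST b → push 29. Stack: [6, 29]
BINARY_OP - → 6 - 29 = -23. Stack: [-23]
STORE_FAST v → v=-23. Stack: []
LOAD_CONST → push 1. Stack: [1]
LOAD_FAST s → push 2. Stack: [1, 2]
BINARY_OP - → 1 - 2 = -1. Stack: [-1]
LOAD_FAST s → push 2. Stack: [-1, 2]
BINARY_OP % → -1 % 2 = 1. Stack: [1]
STORE_FAST y → y=1. Stack: []
LOAD_CONST → push -2. Stack: [-2]
STORE_FAST k → k=-2. Stack: []
LOAD_FAST b → push 29. Stack: [29]
LOAD_CONST → push 10. Stack: [29, 10]
BINARY_OP + → 29 + 10 = 39. Stack: [39]
LOAD_FAST a → push 29. Stack: [39, 29]
BINARY_OP + → 39 + 29 = 68. Stack: [68]
STORE_FAST p → p=68. Stack: []
LOAD_FAST p → push 68. Stack: [68]
LOAD_CONST → push 1. Stack: [68, 1]
BINARY_OP << → 68 << 1 = 136. Stack: [136]
RETURN_VALUE → return 136.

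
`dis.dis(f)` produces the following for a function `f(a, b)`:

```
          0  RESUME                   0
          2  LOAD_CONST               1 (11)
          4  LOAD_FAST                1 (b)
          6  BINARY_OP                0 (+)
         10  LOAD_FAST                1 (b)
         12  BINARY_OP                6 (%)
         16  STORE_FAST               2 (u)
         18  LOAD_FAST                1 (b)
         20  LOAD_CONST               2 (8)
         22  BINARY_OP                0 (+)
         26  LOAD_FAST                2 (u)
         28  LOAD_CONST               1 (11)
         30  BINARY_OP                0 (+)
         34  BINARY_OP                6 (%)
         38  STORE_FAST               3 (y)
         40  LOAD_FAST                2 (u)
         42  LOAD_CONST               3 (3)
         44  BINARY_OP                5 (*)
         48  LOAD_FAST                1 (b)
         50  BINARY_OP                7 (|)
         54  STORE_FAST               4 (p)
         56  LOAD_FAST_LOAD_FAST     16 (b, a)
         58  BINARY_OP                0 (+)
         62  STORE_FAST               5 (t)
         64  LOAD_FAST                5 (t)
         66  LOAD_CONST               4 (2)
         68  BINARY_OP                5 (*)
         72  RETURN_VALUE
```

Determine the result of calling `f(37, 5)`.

LOAD_CONST → push 11. Stack: [11]
LOAD_FAST b → push 5. Stack: [11, 5]
BINARY_OP + → 11 + 5 = 16. Stack: [16]
LOAD_FAST b → push 5. Stack: [16, 5]
BINARY_OP % → 16 % 5 = 1. Stack: [1]
STORE_FAST u → u=1. Stack: []
LOAD_FAST b → push 5. Stack: [5]
LOAD_CONST → push 8. Stack: [5, 8]
BINARY_OP + → 5 + 8 = 13. Stack: [13]
LOAD_FAST u → push 1. Stack: [13, 1]
LOAD_CONST → push 11. Stack: [13, 1, 11]
BINARY_OP + → 1 + 11 = 12. Stack: [13, 12]
BINARY_OP % → 13 % 12 = 1. Stack: [1]
STORE_FAST y → y=1. Stack: []
LOAD_FAST u → push 1. Stack: [1]
LOAD_CONST → push 3. Stack: [1, 3]
BINARY_OP * → 1 * 3 = 3. Stack: [3]
LOAD_FAST b → push 5. Stack: [3, 5]
BINARY_OP | → 3 | 5 = 7. Stack: [7]
STORE_FAST p → p=7. Stack: []
LOAD_FAST_LOAD_FAST b,a → push 5,37. Stack: [5, 37]
BINARY_OP + → 5 + 37 = 42. Stack: [42]
STORE_FAST t → t=42. Stack: []
LOAD_FAST t → push 42. Stack: [42]
LOAD_CONST → push 2. Stack: [42, 2]
BINARY_OP * → 42 * 2 = 84. Stack: [84]
RETURN_VALUE → return 84.

84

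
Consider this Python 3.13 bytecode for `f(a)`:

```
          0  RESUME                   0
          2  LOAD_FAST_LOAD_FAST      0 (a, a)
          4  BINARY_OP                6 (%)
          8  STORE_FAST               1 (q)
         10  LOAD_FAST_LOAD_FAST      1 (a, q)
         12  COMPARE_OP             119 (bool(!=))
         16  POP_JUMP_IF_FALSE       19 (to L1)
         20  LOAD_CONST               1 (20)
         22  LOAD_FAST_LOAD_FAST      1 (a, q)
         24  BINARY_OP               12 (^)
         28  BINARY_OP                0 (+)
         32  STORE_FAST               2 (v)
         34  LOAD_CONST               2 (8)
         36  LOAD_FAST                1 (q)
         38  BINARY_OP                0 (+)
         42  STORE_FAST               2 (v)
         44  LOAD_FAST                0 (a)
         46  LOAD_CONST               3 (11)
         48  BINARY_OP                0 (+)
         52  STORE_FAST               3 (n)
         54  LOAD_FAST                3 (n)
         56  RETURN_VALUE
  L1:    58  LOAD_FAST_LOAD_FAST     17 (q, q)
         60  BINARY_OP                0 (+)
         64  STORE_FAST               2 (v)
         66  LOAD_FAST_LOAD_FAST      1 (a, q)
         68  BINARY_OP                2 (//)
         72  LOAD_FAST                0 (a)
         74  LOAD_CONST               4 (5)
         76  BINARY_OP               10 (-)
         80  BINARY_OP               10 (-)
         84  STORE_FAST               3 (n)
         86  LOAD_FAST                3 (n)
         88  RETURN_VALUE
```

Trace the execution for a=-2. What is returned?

LOAD_FAST_LOAD_FAST a,a → push -2,-2. Stack: [-2, -2]
BINARY_OP % → -2 % -2 = 0. Stack: [0]
STORE_FAST q → q=0. Stack: []
LOAD_FAST_LOAD_FAST a,q → push -2,0. Stack: [-2, 0]
COMPARE_OP bool(!=) → -2 vs 0 = True. Stack: [True]
POP_JUMP_IF_FALSE → pop True; no jump. Stack: []
LOAD_CONST → push 20. Stack: [20]
LOAD_FAST_LOAD_FAST a,q → push -2,0. Stack: [20, -2, 0]
BINARY_OP ^ → -2 ^ 0 = -2. Stack: [20, -2]
BINARY_OP + → 20 + -2 = 18. Stack: [18]
STORE_FAST v → v=18. Stack: []
LOAD_CONST → push 8. Stack: [8]
LOAD_FAST q → push 0. Stack: [8, 0]
BINARY_OP + → 8 + 0 = 8. Stack: [8]
STORE_FAST v → v=8. Stack: []
LOAD_FAST a → push -2. Stack: [-2]
LOAD_CONST → push 11. Stack: [-2, 11]
BINARY_OP + → -2 + 11 = 9. Stack: [9]
STORE_FAST n → n=9. Stack: []
LOAD_FAST n → push 9. Stack: [9]
RETURN_VALUE → return 9.

9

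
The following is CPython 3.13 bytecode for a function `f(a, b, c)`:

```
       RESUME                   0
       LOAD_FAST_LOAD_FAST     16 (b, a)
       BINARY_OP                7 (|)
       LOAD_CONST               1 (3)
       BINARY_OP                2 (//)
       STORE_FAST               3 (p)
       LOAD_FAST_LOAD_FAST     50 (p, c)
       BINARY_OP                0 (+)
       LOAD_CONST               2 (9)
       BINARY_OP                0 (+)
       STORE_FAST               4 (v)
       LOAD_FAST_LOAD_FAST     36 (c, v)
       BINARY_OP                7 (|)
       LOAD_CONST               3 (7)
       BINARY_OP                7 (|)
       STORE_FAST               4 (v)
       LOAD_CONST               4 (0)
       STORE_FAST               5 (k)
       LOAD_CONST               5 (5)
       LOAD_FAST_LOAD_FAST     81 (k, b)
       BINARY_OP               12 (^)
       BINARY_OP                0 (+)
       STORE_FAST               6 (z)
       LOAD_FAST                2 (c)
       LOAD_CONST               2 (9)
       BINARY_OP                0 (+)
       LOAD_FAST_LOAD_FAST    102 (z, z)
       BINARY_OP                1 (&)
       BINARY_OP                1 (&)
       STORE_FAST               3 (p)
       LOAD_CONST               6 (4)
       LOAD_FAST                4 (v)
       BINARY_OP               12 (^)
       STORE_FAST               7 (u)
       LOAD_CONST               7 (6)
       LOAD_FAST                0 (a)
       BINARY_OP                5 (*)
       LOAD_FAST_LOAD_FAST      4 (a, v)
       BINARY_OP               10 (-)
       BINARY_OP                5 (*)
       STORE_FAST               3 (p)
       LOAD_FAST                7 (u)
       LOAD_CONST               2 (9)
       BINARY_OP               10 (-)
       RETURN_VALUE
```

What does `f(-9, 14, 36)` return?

34

LOAD_FAST_LOAD_FAST b,a → push 14,-9. Stack: [14, -9]
BINARY_OP | → 14 | -9 = -1. Stack: [-1]
LOAD_CONST → push 3. Stack: [-1, 3]
BINARY_OP // → -1 // 3 = -1. Stack: [-1]
STORE_FAST p → p=-1. Stack: []
LOAD_FAST_LOAD_FAST p,c → push -1,36. Stack: [-1, 36]
BINARY_OP + → -1 + 36 = 35. Stack: [35]
LOAD_CONST → push 9. Stack: [35, 9]
BINARY_OP + → 35 + 9 = 44. Stack: [44]
STORE_FAST v → v=44. Stack: []
LOAD_FAST_LOAD_FAST c,v → push 36,44. Stack: [36, 44]
BINARY_OP | → 36 | 44 = 44. Stack: [44]
LOAD_CONST → push 7. Stack: [44, 7]
BINARY_OP | → 44 | 7 = 47. Stack: [47]
STORE_FAST v → v=47. Stack: []
LOAD_CONST → push 0. Stack: [0]
STORE_FAST k → k=0. Stack: []
LOAD_CONST → push 5. Stack: [5]
LOAD_FAST_LOAD_FAST k,b → push 0,14. Stack: [5, 0, 14]
BINARY_OP ^ → 0 ^ 14 = 14. Stack: [5, 14]
BINARY_OP + → 5 + 14 = 19. Stack: [19]
STORE_FAST z → z=19. Stack: []
LOAD_FAST c → push 36. Stack: [36]
LOAD_CONST → push 9. Stack: [36, 9]
BINARY_OP + → 36 + 9 = 45. Stack: [45]
LOAD_FAST_LOAD_FAST z,z → push 19,19. Stack: [45, 19, 19]
BINARY_OP & → 19 & 19 = 19. Stack: [45, 19]
BINARY_OP & → 45 & 19 = 1. Stack: [1]
STORE_FAST p → p=1. Stack: []
LOAD_CONST → push 4. Stack: [4]
LOAD_FAST v → push 47. Stack: [4, 47]
BINARY_OP ^ → 4 ^ 47 = 43. Stack: [43]
STORE_FAST u → u=43. Stack: []
LOAD_CONST → push 6. Stack: [6]
LOAD_FAST a → push -9. Stack: [6, -9]
BINARY_OP * → 6 * -9 = -54. Stack: [-54]
LOAD_FAST_LOAD_FAST a,v → push -9,47. Stack: [-54, -9, 47]
BINARY_OP - → -9 - 47 = -56. Stack: [-54, -56]
BINARY_OP * → -54 * -56 = 3024. Stack: [3024]
STORE_FAST p → p=3024. Stack: []
LOAD_FAST u → push 43. Stack: [43]
LOAD_CONST → push 9. Stack: [43, 9]
BINARY_OP - → 43 - 9 = 34. Stack: [34]
RETURN_VALUE → return 34.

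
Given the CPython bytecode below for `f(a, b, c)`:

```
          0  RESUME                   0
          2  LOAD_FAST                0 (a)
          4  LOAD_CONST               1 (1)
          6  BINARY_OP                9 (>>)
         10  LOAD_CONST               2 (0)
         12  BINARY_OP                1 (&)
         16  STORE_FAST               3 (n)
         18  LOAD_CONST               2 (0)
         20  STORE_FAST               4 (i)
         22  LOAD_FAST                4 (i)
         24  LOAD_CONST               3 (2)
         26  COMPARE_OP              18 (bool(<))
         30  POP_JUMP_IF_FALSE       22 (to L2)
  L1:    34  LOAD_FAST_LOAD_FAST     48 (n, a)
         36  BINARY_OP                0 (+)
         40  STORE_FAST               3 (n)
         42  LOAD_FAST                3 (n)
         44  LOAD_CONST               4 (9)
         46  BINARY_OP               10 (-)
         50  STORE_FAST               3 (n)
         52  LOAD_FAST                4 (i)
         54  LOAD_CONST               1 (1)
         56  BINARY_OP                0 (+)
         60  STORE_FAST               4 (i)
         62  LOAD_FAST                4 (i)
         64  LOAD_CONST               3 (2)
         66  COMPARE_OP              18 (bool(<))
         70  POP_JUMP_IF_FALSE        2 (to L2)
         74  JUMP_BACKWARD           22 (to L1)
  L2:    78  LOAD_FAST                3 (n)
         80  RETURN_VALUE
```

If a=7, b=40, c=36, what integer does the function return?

LOAD_FAST a → push 7. Stack: [7]
LOAD_CONST → push 1. Stack: [7, 1]
BINARY_OP >> → 7 >> 1 = 3. Stack: [3]
LOAD_CONST → push 0. Stack: [3, 0]
BINARY_OP & → 3 & 0 = 0. Stack: [0]
STORE_FAST n → n=0. Stack: []
LOAD_CONST → push 0. Stack: [0]
STORE_FAST i → i=0. Stack: []
LOAD_FAST i → push 0. Stack: [0]
LOAD_CONST → push 2. Stack: [0, 2]
COMPARE_OP bool(<) → 0 vs 2 = True. Stack: [True]
POP_JUMP_IF_FALSE → pop True; no jump. Stack: []
LOAD_FAST_LOAD_FAST n,a → push 0,7. Stack: [0, 7]
BINARY_OP + → 0 + 7 = 7. Stack: [7]
STORE_FAST n → n=7. Stack: []
LOAD_FAST n → push 7. Stack: [7]
LOAD_CONST → push 9. Stack: [7, 9]
BINARY_OP - → 7 - 9 = -2. Stack: [-2]
STORE_FAST n → n=-2. Stack: []
LOAD_FAST i → push 0. Stack: [0]
LOAD_CONST → push 1. Stack: [0, 1]
BINARY_OP + → 0 + 1 = 1. Stack: [1]
STORE_FAST i → i=1. Stack: []
LOAD_FAST i → push 1. Stack: [1]
LOAD_CONST → push 2. Stack: [1, 2]
COMPARE_OP bool(<) → 1 vs 2 = True. Stack: [True]
POP_JUMP_IF_FALSE → pop True; no jump. Stack: []
LOAD_FAST_LOAD_FAST n,a → push -2,7. Stack: [-2, 7]
BINARY_OP + → -2 + 7 = 5. Stack: [5]
STORE_FAST n → n=5. Stack: []
LOAD_FAST n → push 5. Stack: [5]
LOAD_CONST → push 9. Stack: [5, 9]
BINARY_OP - → 5 - 9 = -4. Stack: [-4]
STORE_FAST n → n=-4. Stack: []
LOAD_FAST i → push 1. Stack: [1]
LOAD_CONST → push 1. Stack: [1, 1]
BINARY_OP + → 1 + 1 = 2. Stack: [2]
STORE_FAST i → i=2. Stack: []
LOAD_FAST i → push 2. Stack: [2]
LOAD_CONST → push 2. Stack: [2, 2]
COMPARE_OP bool(<) → 2 vs 2 = False. Stack: [False]
POP_JUMP_IF_FALSE → pop False; jump. Stack: []
LOAD_FAST n → push -4. Stack: [-4]
RETURN_VALUE → return -4.

-4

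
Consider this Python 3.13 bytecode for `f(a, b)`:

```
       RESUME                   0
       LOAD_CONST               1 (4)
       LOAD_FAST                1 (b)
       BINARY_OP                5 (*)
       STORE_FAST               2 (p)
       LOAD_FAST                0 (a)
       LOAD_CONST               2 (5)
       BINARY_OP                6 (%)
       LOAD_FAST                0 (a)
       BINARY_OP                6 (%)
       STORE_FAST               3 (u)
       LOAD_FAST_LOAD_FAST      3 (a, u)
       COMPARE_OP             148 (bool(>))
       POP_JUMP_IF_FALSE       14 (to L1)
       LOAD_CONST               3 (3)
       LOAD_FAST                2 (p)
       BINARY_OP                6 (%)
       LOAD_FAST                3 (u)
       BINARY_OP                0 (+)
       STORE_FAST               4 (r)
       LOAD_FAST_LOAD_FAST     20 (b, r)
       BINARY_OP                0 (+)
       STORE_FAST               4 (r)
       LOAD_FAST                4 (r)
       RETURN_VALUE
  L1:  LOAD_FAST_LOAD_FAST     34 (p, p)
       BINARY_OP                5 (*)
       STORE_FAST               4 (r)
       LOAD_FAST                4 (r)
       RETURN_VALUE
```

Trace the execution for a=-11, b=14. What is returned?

LOAD_CONST → push 4. Stack: [4]
LOAD_FAST b → push 14. Stack: [4, 14]
BINARY_OP * → 4 * 14 = 56. Stack: [56]
STORE_FAST p → p=56. Stack: []
LOAD_FAST a → push -11. Stack: [-11]
LOAD_CONST → push 5. Stack: [-11, 5]
BINARY_OP % → -11 % 5 = 4. Stack: [4]
LOAD_FAST a → push -11. Stack: [4, -11]
BINARY_OP % → 4 % -11 = -7. Stack: [-7]
STORE_FAST u → u=-7. Stack: []
LOAD_FAST_LOAD_FAST a,u → push -11,-7. Stack: [-11, -7]
COMPARE_OP bool(>) → -11 vs -7 = False. Stack: [False]
POP_JUMP_IF_FALSE → pop False; jump. Stack: []
LOAD_FAST_LOAD_FAST p,p → push 56,56. Stack: [56, 56]
BINARY_OP * → 56 * 56 = 3136. Stack: [3136]
STORE_FAST r → r=3136. Stack: []
LOAD_FAST r → push 3136. Stack: [3136]
RETURN_VALUE → return 3136.

3136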